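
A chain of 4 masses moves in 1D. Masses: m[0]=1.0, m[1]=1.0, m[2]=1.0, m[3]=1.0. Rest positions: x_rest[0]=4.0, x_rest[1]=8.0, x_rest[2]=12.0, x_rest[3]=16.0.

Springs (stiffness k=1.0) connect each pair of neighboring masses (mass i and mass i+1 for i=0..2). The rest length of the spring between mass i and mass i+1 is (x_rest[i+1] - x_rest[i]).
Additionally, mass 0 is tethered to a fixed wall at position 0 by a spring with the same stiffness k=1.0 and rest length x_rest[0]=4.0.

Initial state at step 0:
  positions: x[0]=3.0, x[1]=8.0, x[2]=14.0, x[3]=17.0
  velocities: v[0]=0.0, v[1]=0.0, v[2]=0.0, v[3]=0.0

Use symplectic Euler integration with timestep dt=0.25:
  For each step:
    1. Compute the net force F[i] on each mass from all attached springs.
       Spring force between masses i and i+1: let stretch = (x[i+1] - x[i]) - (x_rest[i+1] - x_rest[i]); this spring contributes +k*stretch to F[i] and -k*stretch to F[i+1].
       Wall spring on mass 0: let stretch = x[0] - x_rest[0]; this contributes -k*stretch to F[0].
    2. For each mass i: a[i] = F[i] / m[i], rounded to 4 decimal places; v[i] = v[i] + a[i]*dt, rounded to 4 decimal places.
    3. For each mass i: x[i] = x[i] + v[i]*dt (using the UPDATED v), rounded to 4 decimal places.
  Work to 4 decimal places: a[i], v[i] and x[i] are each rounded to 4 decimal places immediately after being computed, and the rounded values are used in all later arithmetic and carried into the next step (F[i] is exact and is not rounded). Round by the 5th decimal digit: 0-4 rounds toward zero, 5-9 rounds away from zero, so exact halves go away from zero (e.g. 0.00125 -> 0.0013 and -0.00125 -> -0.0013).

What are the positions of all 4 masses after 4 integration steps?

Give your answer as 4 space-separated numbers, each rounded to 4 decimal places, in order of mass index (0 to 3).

Step 0: x=[3.0000 8.0000 14.0000 17.0000] v=[0.0000 0.0000 0.0000 0.0000]
Step 1: x=[3.1250 8.0625 13.8125 17.0625] v=[0.5000 0.2500 -0.7500 0.2500]
Step 2: x=[3.3633 8.1758 13.4688 17.1719] v=[0.9531 0.4531 -1.3750 0.4375]
Step 3: x=[3.6922 8.3191 13.0257 17.2998] v=[1.3154 0.5732 -1.7725 0.5117]
Step 4: x=[4.0795 8.4674 12.5556 17.4106] v=[1.5491 0.5931 -1.8806 0.4432]

Answer: 4.0795 8.4674 12.5556 17.4106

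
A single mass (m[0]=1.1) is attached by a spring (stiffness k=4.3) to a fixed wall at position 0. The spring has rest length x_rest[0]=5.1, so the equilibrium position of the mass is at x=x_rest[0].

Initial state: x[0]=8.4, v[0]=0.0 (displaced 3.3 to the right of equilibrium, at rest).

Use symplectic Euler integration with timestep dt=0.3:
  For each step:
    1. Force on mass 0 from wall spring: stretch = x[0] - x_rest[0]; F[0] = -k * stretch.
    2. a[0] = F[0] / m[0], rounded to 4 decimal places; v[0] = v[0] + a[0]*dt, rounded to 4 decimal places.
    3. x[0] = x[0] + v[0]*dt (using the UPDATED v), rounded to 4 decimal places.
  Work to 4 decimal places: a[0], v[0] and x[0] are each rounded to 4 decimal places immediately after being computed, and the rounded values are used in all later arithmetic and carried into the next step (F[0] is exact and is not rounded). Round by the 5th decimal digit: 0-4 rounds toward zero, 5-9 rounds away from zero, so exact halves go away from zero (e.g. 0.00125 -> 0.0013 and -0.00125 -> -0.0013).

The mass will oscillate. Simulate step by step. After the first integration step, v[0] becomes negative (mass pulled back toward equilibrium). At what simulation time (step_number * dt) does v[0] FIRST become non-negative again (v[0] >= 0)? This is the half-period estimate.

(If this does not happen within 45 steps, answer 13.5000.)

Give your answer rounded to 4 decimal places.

Answer: 1.8000

Derivation:
Step 0: x=[8.4000] v=[0.0000]
Step 1: x=[7.2390] v=[-3.8700]
Step 2: x=[5.3255] v=[-6.3785]
Step 3: x=[3.3326] v=[-6.6430]
Step 4: x=[1.9615] v=[-4.5703]
Step 5: x=[1.6946] v=[-0.8897]
Step 6: x=[2.6258] v=[3.1039]
First v>=0 after going negative at step 6, time=1.8000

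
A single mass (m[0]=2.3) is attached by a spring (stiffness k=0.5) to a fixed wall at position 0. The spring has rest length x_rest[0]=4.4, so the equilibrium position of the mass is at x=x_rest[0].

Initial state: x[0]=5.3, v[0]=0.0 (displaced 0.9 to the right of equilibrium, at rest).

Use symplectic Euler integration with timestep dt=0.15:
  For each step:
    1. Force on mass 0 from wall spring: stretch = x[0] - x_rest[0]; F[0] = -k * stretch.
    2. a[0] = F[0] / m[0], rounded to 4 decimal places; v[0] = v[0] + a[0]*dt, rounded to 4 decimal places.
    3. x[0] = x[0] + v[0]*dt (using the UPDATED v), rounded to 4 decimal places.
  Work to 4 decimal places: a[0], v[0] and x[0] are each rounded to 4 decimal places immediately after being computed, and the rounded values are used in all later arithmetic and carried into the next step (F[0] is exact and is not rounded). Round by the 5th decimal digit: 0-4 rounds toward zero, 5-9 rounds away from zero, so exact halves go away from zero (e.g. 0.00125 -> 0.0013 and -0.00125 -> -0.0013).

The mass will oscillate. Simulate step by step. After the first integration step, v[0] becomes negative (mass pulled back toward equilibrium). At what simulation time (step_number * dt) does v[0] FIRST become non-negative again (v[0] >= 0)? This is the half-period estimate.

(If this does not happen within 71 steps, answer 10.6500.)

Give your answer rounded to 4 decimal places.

Answer: 6.7500

Derivation:
Step 0: x=[5.3000] v=[0.0000]
Step 1: x=[5.2956] v=[-0.0294]
Step 2: x=[5.2868] v=[-0.0586]
Step 3: x=[5.2737] v=[-0.0875]
Step 4: x=[5.2563] v=[-0.1160]
Step 5: x=[5.2347] v=[-0.1439]
Step 6: x=[5.2090] v=[-0.1711]
Step 7: x=[5.1794] v=[-0.1975]
Step 8: x=[5.1460] v=[-0.2229]
Step 9: x=[5.1089] v=[-0.2472]
Step 10: x=[5.0684] v=[-0.2703]
Step 11: x=[5.0246] v=[-0.2921]
Step 12: x=[4.9777] v=[-0.3125]
Step 13: x=[4.9280] v=[-0.3313]
Step 14: x=[4.8757] v=[-0.3485]
Step 15: x=[4.8211] v=[-0.3640]
Step 16: x=[4.7644] v=[-0.3777]
Step 17: x=[4.7060] v=[-0.3896]
Step 18: x=[4.6461] v=[-0.3996]
Step 19: x=[4.5850] v=[-0.4076]
Step 20: x=[4.5230] v=[-0.4136]
Step 21: x=[4.4604] v=[-0.4176]
Step 22: x=[4.3975] v=[-0.4196]
Step 23: x=[4.3346] v=[-0.4195]
Step 24: x=[4.2720] v=[-0.4174]
Step 25: x=[4.2100] v=[-0.4132]
Step 26: x=[4.1490] v=[-0.4070]
Step 27: x=[4.0892] v=[-0.3988]
Step 28: x=[4.0309] v=[-0.3887]
Step 29: x=[3.9744] v=[-0.3767]
Step 30: x=[3.9200] v=[-0.3628]
Step 31: x=[3.8679] v=[-0.3472]
Step 32: x=[3.8184] v=[-0.3298]
Step 33: x=[3.7718] v=[-0.3108]
Step 34: x=[3.7283] v=[-0.2903]
Step 35: x=[3.6880] v=[-0.2684]
Step 36: x=[3.6512] v=[-0.2452]
Step 37: x=[3.6181] v=[-0.2208]
Step 38: x=[3.5888] v=[-0.1953]
Step 39: x=[3.5635] v=[-0.1689]
Step 40: x=[3.5423] v=[-0.1416]
Step 41: x=[3.5253] v=[-0.1136]
Step 42: x=[3.5125] v=[-0.0851]
Step 43: x=[3.5041] v=[-0.0562]
Step 44: x=[3.5001] v=[-0.0270]
Step 45: x=[3.5004] v=[0.0023]
First v>=0 after going negative at step 45, time=6.7500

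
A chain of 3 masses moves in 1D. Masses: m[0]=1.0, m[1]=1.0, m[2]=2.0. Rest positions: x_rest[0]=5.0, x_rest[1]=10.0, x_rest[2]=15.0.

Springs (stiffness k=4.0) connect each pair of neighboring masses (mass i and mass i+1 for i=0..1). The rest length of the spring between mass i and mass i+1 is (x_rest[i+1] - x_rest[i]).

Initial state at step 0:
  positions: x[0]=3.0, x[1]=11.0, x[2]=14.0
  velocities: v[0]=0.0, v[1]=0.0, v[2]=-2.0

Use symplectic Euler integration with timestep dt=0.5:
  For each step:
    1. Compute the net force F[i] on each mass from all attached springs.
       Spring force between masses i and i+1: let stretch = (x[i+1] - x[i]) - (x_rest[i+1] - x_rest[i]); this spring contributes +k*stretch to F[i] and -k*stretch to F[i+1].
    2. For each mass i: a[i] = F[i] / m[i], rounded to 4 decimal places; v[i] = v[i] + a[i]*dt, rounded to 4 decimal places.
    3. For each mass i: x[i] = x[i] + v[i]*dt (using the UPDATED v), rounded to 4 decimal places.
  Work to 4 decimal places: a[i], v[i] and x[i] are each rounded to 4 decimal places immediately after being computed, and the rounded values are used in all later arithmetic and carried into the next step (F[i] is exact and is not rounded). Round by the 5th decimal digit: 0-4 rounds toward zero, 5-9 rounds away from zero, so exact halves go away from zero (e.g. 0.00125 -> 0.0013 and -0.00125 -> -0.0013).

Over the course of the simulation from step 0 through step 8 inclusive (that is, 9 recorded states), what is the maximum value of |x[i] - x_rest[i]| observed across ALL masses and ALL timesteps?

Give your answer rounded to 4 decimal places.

Answer: 6.3750

Derivation:
Step 0: x=[3.0000 11.0000 14.0000] v=[0.0000 0.0000 -2.0000]
Step 1: x=[6.0000 6.0000 14.0000] v=[6.0000 -10.0000 0.0000]
Step 2: x=[4.0000 9.0000 12.5000] v=[-4.0000 6.0000 -3.0000]
Step 3: x=[2.0000 10.5000 11.7500] v=[-4.0000 3.0000 -1.5000]
Step 4: x=[3.5000 4.7500 12.8750] v=[3.0000 -11.5000 2.2500]
Step 5: x=[1.2500 5.8750 12.4375] v=[-4.5000 2.2500 -0.8750]
Step 6: x=[-1.3750 8.9375 11.2188] v=[-5.2500 6.1250 -2.4375]
Step 7: x=[1.3125 3.9688 11.3594] v=[5.3750 -9.9374 0.2812]
Step 8: x=[1.6563 3.7344 10.3047] v=[0.6876 -0.4688 -2.1094]
Max displacement = 6.3750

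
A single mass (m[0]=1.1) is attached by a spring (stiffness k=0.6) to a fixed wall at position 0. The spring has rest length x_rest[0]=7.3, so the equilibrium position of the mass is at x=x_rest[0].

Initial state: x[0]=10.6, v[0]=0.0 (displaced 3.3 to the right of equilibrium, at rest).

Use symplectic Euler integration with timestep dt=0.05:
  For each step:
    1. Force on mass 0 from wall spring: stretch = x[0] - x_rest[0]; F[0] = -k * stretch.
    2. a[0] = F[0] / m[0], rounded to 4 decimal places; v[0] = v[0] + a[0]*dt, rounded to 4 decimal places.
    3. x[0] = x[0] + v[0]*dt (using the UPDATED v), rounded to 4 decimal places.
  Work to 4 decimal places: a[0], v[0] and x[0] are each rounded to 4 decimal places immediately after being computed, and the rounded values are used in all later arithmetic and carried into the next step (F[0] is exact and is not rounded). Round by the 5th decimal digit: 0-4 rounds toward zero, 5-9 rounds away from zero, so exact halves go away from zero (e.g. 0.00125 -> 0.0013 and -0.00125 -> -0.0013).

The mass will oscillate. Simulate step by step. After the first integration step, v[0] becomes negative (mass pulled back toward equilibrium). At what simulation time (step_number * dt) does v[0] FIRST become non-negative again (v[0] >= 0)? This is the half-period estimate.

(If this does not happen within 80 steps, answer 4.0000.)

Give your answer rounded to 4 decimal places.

Step 0: x=[10.6000] v=[0.0000]
Step 1: x=[10.5955] v=[-0.0900]
Step 2: x=[10.5865] v=[-0.1799]
Step 3: x=[10.5730] v=[-0.2695]
Step 4: x=[10.5551] v=[-0.3588]
Step 5: x=[10.5327] v=[-0.4476]
Step 6: x=[10.5059] v=[-0.5358]
Step 7: x=[10.4747] v=[-0.6232]
Step 8: x=[10.4392] v=[-0.7098]
Step 9: x=[10.3994] v=[-0.7954]
Step 10: x=[10.3554] v=[-0.8799]
Step 11: x=[10.3072] v=[-0.9632]
Step 12: x=[10.2549] v=[-1.0452]
Step 13: x=[10.1986] v=[-1.1258]
Step 14: x=[10.1384] v=[-1.2049]
Step 15: x=[10.0743] v=[-1.2823]
Step 16: x=[10.0064] v=[-1.3580]
Step 17: x=[9.9348] v=[-1.4318]
Step 18: x=[9.8596] v=[-1.5037]
Step 19: x=[9.7809] v=[-1.5735]
Step 20: x=[9.6988] v=[-1.6412]
Step 21: x=[9.6135] v=[-1.7066]
Step 22: x=[9.5250] v=[-1.7697]
Step 23: x=[9.4335] v=[-1.8304]
Step 24: x=[9.3391] v=[-1.8886]
Step 25: x=[9.2419] v=[-1.9442]
Step 26: x=[9.1420] v=[-1.9972]
Step 27: x=[9.0396] v=[-2.0474]
Step 28: x=[8.9349] v=[-2.0948]
Step 29: x=[8.8279] v=[-2.1394]
Step 30: x=[8.7188] v=[-2.1811]
Step 31: x=[8.6078] v=[-2.2198]
Step 32: x=[8.4950] v=[-2.2555]
Step 33: x=[8.3806] v=[-2.2881]
Step 34: x=[8.2647] v=[-2.3176]
Step 35: x=[8.1475] v=[-2.3439]
Step 36: x=[8.0292] v=[-2.3670]
Step 37: x=[7.9099] v=[-2.3869]
Step 38: x=[7.7897] v=[-2.4035]
Step 39: x=[7.6689] v=[-2.4169]
Step 40: x=[7.5476] v=[-2.4270]
Step 41: x=[7.4259] v=[-2.4338]
Step 42: x=[7.3040] v=[-2.4372]
Step 43: x=[7.1821] v=[-2.4373]
Step 44: x=[7.0604] v=[-2.4341]
Step 45: x=[6.9390] v=[-2.4276]
Step 46: x=[6.8181] v=[-2.4178]
Step 47: x=[6.6979] v=[-2.4047]
Step 48: x=[6.5785] v=[-2.3883]
Step 49: x=[6.4601] v=[-2.3686]
Step 50: x=[6.3428] v=[-2.3457]
Step 51: x=[6.2268] v=[-2.3196]
Step 52: x=[6.1123] v=[-2.2903]
Step 53: x=[5.9994] v=[-2.2579]
Step 54: x=[5.8883] v=[-2.2224]
Step 55: x=[5.7791] v=[-2.1839]
Step 56: x=[5.6720] v=[-2.1424]
Step 57: x=[5.5671] v=[-2.0980]
Step 58: x=[5.4646] v=[-2.0507]
Step 59: x=[5.3646] v=[-2.0006]
Step 60: x=[5.2672] v=[-1.9478]
Step 61: x=[5.1726] v=[-1.8924]
Step 62: x=[5.0809] v=[-1.8344]
Step 63: x=[4.9922] v=[-1.7739]
Step 64: x=[4.9067] v=[-1.7110]
Step 65: x=[4.8244] v=[-1.6457]
Step 66: x=[4.7455] v=[-1.5782]
Step 67: x=[4.6701] v=[-1.5085]
Step 68: x=[4.5983] v=[-1.4368]
Step 69: x=[4.5301] v=[-1.3631]
Step 70: x=[4.4657] v=[-1.2876]
Step 71: x=[4.4052] v=[-1.2103]
Step 72: x=[4.3486] v=[-1.1314]
Step 73: x=[4.2961] v=[-1.0509]
Step 74: x=[4.2477] v=[-0.9690]
Step 75: x=[4.2034] v=[-0.8858]
Step 76: x=[4.1633] v=[-0.8013]
Step 77: x=[4.1275] v=[-0.7158]
Step 78: x=[4.0960] v=[-0.6293]
Step 79: x=[4.0689] v=[-0.5419]
Step 80: x=[4.0462] v=[-0.4538]
v[0] did not become non-negative within 80 steps; using fallback time=4.0000

Answer: 4.0000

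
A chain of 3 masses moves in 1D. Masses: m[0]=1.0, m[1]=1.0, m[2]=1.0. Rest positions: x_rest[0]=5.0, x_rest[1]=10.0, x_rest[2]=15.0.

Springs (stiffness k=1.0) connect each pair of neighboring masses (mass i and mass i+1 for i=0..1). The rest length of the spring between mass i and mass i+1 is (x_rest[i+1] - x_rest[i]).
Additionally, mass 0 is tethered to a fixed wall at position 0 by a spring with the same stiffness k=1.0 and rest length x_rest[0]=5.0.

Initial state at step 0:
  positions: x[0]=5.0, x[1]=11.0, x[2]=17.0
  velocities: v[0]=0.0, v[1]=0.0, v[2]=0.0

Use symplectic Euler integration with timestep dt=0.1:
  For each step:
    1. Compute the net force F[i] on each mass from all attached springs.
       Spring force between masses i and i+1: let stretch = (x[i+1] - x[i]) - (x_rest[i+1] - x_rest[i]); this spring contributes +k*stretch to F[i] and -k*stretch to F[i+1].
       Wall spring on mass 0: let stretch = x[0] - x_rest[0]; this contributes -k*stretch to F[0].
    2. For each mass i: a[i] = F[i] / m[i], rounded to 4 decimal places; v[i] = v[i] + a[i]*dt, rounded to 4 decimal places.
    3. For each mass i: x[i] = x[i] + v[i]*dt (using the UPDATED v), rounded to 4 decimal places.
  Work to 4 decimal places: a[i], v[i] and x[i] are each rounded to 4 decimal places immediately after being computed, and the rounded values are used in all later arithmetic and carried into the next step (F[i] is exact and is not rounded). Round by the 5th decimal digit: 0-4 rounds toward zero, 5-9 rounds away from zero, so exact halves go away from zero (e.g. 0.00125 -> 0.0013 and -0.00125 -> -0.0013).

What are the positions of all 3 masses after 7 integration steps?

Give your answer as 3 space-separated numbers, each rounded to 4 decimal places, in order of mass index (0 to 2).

Step 0: x=[5.0000 11.0000 17.0000] v=[0.0000 0.0000 0.0000]
Step 1: x=[5.0100 11.0000 16.9900] v=[0.1000 0.0000 -0.1000]
Step 2: x=[5.0298 11.0000 16.9701] v=[0.1980 0.0000 -0.1990]
Step 3: x=[5.0590 11.0000 16.9405] v=[0.2920 0.0000 -0.2960]
Step 4: x=[5.0970 11.0000 16.9015] v=[0.3802 -0.0001 -0.3901]
Step 5: x=[5.1431 11.0000 16.8535] v=[0.4608 -0.0003 -0.4803]
Step 6: x=[5.1963 10.9999 16.7969] v=[0.5322 -0.0006 -0.5657]
Step 7: x=[5.2556 10.9998 16.7324] v=[0.5929 -0.0013 -0.6454]

Answer: 5.2556 10.9998 16.7324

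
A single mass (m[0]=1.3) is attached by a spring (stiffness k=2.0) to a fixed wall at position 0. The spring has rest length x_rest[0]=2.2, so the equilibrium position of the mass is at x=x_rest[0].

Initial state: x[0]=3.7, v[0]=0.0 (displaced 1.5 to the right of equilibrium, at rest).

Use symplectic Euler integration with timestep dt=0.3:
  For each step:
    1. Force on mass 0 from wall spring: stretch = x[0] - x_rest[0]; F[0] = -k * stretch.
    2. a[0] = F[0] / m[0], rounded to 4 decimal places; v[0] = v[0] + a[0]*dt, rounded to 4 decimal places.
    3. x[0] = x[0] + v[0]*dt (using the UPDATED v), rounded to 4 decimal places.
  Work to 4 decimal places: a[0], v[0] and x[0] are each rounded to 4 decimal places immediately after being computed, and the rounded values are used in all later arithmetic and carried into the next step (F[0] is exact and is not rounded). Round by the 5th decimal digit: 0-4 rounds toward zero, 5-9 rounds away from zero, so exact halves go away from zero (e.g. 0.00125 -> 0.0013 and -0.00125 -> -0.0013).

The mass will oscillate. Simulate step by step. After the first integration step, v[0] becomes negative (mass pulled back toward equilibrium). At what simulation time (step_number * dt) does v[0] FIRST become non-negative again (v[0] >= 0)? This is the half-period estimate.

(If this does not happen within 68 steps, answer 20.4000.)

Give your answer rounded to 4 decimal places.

Answer: 2.7000

Derivation:
Step 0: x=[3.7000] v=[0.0000]
Step 1: x=[3.4923] v=[-0.6923]
Step 2: x=[3.1057] v=[-1.2888]
Step 3: x=[2.5937] v=[-1.7068]
Step 4: x=[2.0272] v=[-1.8885]
Step 5: x=[1.4846] v=[-1.8088]
Step 6: x=[1.0410] v=[-1.4786]
Step 7: x=[0.7579] v=[-0.9437]
Step 8: x=[0.6745] v=[-0.2781]
Step 9: x=[0.8023] v=[0.4260]
First v>=0 after going negative at step 9, time=2.7000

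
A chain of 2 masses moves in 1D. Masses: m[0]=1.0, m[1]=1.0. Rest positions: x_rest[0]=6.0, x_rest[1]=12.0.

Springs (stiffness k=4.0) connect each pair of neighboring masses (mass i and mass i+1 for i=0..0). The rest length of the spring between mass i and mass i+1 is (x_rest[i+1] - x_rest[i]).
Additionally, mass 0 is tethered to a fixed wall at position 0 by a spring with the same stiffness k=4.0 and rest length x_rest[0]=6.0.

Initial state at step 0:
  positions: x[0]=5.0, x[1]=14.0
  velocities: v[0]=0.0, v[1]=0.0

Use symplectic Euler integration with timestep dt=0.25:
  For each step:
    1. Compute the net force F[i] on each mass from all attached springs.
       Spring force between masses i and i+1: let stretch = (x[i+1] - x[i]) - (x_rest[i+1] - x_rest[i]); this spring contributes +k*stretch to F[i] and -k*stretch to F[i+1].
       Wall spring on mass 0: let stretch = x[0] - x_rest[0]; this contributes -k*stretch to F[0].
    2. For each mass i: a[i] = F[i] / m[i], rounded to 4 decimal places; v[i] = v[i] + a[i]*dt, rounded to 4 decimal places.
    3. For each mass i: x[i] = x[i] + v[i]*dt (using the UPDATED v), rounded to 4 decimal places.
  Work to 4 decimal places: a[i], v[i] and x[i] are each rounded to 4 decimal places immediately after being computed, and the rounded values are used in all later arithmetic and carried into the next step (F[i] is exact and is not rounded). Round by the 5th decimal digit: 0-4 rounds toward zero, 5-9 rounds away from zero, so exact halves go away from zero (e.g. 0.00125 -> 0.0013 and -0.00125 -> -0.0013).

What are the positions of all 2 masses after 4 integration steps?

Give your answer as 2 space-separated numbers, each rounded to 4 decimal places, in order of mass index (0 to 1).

Step 0: x=[5.0000 14.0000] v=[0.0000 0.0000]
Step 1: x=[6.0000 13.2500] v=[4.0000 -3.0000]
Step 2: x=[7.3125 12.1875] v=[5.2500 -4.2500]
Step 3: x=[8.0156 11.4063] v=[2.8125 -3.1250]
Step 4: x=[7.5625 11.2774] v=[-1.8124 -0.5157]

Answer: 7.5625 11.2774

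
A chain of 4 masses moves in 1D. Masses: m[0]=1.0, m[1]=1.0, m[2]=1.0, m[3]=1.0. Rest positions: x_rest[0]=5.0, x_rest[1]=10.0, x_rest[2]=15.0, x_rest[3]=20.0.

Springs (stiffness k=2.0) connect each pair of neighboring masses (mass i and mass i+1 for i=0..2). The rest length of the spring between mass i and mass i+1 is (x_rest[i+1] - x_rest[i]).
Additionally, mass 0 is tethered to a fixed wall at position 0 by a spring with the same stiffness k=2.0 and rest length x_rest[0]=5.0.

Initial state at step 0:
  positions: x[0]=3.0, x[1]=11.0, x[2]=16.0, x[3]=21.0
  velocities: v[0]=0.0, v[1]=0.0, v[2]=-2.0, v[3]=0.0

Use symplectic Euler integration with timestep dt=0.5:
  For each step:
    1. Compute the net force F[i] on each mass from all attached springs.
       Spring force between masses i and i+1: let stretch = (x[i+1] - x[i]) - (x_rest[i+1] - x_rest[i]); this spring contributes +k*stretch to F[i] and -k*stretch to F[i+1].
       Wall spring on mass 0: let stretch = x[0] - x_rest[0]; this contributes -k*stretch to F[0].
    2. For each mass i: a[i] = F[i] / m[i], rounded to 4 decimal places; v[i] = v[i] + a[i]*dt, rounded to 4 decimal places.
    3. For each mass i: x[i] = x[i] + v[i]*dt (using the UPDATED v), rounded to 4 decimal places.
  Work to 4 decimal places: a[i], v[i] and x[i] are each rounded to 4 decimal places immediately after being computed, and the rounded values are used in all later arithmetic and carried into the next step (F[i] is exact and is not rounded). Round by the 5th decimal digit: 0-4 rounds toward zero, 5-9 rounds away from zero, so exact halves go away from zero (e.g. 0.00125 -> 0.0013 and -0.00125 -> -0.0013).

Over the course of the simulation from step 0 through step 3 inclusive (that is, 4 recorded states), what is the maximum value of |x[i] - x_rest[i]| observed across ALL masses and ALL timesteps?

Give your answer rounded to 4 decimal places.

Answer: 2.2500

Derivation:
Step 0: x=[3.0000 11.0000 16.0000 21.0000] v=[0.0000 0.0000 -2.0000 0.0000]
Step 1: x=[5.5000 9.5000 15.0000 21.0000] v=[5.0000 -3.0000 -2.0000 0.0000]
Step 2: x=[7.2500 8.7500 14.2500 20.5000] v=[3.5000 -1.5000 -1.5000 -1.0000]
Step 3: x=[6.1250 10.0000 13.8750 19.3750] v=[-2.2500 2.5000 -0.7500 -2.2500]
Max displacement = 2.2500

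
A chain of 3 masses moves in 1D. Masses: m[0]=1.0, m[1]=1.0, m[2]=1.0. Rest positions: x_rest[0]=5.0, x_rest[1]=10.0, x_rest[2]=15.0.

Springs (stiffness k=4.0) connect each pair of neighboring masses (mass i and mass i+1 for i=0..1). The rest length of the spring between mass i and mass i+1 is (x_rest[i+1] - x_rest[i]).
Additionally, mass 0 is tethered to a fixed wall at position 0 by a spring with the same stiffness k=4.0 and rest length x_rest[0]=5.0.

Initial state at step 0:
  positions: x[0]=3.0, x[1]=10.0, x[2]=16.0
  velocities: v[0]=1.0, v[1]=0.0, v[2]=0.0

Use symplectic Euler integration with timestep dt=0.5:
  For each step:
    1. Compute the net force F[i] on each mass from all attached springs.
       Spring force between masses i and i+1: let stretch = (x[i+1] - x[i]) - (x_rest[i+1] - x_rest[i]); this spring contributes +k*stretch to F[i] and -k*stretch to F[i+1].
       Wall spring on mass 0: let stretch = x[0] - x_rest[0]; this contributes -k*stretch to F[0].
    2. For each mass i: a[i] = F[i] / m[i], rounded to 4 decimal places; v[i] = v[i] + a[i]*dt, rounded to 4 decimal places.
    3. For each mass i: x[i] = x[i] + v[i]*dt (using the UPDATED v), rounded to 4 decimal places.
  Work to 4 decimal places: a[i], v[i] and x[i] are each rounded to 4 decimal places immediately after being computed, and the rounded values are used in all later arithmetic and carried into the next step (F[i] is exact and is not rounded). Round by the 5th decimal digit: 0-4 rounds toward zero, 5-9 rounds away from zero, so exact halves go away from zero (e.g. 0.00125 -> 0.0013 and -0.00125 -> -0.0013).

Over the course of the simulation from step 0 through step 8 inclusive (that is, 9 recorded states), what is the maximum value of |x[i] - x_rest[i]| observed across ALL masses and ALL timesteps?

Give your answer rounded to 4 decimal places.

Step 0: x=[3.0000 10.0000 16.0000] v=[1.0000 0.0000 0.0000]
Step 1: x=[7.5000 9.0000 15.0000] v=[9.0000 -2.0000 -2.0000]
Step 2: x=[6.0000 12.5000 13.0000] v=[-3.0000 7.0000 -4.0000]
Step 3: x=[5.0000 10.0000 15.5000] v=[-2.0000 -5.0000 5.0000]
Step 4: x=[4.0000 8.0000 17.5000] v=[-2.0000 -4.0000 4.0000]
Step 5: x=[3.0000 11.5000 15.0000] v=[-2.0000 7.0000 -5.0000]
Step 6: x=[7.5000 10.0000 14.0000] v=[9.0000 -3.0000 -2.0000]
Step 7: x=[7.0000 10.0000 14.0000] v=[-1.0000 0.0000 0.0000]
Step 8: x=[2.5000 11.0000 15.0000] v=[-9.0000 2.0000 2.0000]
Max displacement = 2.5000

Answer: 2.5000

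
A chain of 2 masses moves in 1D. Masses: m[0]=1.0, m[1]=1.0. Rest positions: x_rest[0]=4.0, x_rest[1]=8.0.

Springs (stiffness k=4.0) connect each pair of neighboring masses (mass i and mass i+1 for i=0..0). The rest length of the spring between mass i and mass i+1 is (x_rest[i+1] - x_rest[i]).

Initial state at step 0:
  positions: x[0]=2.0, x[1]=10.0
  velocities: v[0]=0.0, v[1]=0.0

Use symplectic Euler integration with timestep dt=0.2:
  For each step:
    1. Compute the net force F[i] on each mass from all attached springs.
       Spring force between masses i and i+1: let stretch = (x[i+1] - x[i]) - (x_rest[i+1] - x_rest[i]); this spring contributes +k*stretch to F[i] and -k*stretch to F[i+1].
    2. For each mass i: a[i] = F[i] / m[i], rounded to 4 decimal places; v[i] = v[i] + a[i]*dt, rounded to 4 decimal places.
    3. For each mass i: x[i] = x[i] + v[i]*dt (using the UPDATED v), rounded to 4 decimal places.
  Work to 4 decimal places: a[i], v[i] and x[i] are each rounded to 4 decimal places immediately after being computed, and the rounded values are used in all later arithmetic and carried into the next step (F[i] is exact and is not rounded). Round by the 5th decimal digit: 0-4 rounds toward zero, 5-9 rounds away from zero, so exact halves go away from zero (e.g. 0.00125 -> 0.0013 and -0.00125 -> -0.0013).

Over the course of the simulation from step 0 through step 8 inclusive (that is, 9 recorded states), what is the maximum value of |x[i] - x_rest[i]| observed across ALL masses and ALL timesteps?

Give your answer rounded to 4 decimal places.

Answer: 2.0850

Derivation:
Step 0: x=[2.0000 10.0000] v=[0.0000 0.0000]
Step 1: x=[2.6400 9.3600] v=[3.2000 -3.2000]
Step 2: x=[3.7152 8.2848] v=[5.3760 -5.3760]
Step 3: x=[4.8815 7.1185] v=[5.8317 -5.8317]
Step 4: x=[5.7658 6.2342] v=[4.4213 -4.4213]
Step 5: x=[6.0850 5.9150] v=[1.5960 -1.5960]
Step 6: x=[5.7370 6.2630] v=[-1.7400 1.7400]
Step 7: x=[4.8332 7.1668] v=[-4.5192 4.5192]
Step 8: x=[3.6627 8.3373] v=[-5.8523 5.8523]
Max displacement = 2.0850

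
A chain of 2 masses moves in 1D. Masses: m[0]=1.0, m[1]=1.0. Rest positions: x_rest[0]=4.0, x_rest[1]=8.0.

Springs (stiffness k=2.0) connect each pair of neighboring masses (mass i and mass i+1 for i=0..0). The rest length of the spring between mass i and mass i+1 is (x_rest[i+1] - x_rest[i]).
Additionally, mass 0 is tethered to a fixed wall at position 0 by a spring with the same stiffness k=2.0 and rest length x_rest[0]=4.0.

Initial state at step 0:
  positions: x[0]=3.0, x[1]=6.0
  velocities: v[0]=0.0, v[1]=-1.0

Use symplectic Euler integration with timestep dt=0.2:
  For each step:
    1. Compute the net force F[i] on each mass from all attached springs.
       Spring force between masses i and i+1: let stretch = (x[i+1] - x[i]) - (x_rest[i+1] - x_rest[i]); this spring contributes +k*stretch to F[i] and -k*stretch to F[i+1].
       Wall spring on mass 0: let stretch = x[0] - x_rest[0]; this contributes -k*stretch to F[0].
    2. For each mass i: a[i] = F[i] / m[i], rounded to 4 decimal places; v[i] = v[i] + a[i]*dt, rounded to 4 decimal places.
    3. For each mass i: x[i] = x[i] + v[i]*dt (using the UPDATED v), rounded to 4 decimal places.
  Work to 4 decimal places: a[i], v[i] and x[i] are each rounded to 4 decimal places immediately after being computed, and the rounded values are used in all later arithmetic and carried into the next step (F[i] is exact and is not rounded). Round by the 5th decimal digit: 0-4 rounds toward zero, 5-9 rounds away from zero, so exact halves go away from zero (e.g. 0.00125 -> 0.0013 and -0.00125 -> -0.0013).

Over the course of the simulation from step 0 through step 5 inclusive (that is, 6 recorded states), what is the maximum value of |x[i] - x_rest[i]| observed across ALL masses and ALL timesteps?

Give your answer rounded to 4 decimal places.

Step 0: x=[3.0000 6.0000] v=[0.0000 -1.0000]
Step 1: x=[3.0000 5.8800] v=[0.0000 -0.6000]
Step 2: x=[2.9904 5.8496] v=[-0.0480 -0.1520]
Step 3: x=[2.9703 5.9105] v=[-0.1005 0.3043]
Step 4: x=[2.9478 6.0561] v=[-0.1125 0.7282]
Step 5: x=[2.9381 6.2731] v=[-0.0483 1.0849]
Max displacement = 2.1504

Answer: 2.1504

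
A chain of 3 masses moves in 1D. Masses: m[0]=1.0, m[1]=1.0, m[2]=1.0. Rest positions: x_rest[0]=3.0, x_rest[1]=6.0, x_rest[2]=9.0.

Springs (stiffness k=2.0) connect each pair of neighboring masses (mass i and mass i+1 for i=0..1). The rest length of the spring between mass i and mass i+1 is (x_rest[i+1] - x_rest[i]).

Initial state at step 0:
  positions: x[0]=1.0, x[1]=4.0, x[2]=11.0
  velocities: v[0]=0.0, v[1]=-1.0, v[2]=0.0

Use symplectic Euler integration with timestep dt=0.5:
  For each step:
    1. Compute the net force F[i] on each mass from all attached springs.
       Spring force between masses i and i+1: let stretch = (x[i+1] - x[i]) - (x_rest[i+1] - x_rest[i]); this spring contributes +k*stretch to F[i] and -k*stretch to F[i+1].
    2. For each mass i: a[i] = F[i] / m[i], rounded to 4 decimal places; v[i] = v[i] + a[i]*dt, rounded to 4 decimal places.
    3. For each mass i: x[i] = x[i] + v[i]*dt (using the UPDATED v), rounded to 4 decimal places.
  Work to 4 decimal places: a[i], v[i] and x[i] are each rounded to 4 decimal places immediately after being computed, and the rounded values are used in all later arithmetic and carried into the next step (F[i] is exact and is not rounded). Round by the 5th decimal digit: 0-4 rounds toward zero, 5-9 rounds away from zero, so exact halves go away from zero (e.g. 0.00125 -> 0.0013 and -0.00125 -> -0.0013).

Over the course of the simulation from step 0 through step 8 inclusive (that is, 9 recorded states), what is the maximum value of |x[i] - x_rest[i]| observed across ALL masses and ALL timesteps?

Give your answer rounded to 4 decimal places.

Step 0: x=[1.0000 4.0000 11.0000] v=[0.0000 -1.0000 0.0000]
Step 1: x=[1.0000 5.5000 9.0000] v=[0.0000 3.0000 -4.0000]
Step 2: x=[1.7500 6.5000 6.7500] v=[1.5000 2.0000 -4.5000]
Step 3: x=[3.3750 5.2500 5.8750] v=[3.2500 -2.5000 -1.7500]
Step 4: x=[4.4375 3.3750 6.1875] v=[2.1250 -3.7500 0.6250]
Step 5: x=[3.4688 3.4375 6.5938] v=[-1.9375 0.1250 0.8125]
Step 6: x=[0.9844 5.0938 6.9219] v=[-4.9688 3.3126 0.6562]
Step 7: x=[-0.9453 5.6095 7.8360] v=[-3.8594 1.0313 1.8281]
Step 8: x=[-1.0976 3.9610 9.1368] v=[-0.3046 -3.2970 2.6016]
Max displacement = 4.0976

Answer: 4.0976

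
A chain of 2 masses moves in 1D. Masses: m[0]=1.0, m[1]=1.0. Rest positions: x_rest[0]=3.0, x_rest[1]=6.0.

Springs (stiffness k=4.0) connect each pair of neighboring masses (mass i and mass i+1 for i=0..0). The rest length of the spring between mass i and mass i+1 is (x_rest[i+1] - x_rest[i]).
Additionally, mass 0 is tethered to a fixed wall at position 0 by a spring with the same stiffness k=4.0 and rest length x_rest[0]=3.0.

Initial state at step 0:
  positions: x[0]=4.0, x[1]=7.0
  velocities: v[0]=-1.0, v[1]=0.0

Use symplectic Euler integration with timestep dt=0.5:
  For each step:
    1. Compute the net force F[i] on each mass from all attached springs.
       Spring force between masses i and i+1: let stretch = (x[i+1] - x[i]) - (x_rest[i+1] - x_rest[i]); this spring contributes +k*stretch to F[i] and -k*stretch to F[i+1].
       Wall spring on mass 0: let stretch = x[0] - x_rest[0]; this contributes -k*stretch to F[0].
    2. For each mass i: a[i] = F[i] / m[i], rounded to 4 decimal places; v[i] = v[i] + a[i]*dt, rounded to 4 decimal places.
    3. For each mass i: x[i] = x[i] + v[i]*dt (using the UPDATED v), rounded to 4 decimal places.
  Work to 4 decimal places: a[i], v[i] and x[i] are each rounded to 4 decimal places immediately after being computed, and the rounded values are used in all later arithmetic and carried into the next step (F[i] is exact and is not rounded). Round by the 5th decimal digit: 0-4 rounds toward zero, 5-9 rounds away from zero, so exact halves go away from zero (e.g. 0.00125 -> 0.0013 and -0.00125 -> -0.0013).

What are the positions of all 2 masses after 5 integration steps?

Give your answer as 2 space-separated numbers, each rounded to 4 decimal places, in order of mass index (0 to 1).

Step 0: x=[4.0000 7.0000] v=[-1.0000 0.0000]
Step 1: x=[2.5000 7.0000] v=[-3.0000 0.0000]
Step 2: x=[3.0000 5.5000] v=[1.0000 -3.0000]
Step 3: x=[3.0000 4.5000] v=[0.0000 -2.0000]
Step 4: x=[1.5000 5.0000] v=[-3.0000 1.0000]
Step 5: x=[2.0000 5.0000] v=[1.0000 0.0000]

Answer: 2.0000 5.0000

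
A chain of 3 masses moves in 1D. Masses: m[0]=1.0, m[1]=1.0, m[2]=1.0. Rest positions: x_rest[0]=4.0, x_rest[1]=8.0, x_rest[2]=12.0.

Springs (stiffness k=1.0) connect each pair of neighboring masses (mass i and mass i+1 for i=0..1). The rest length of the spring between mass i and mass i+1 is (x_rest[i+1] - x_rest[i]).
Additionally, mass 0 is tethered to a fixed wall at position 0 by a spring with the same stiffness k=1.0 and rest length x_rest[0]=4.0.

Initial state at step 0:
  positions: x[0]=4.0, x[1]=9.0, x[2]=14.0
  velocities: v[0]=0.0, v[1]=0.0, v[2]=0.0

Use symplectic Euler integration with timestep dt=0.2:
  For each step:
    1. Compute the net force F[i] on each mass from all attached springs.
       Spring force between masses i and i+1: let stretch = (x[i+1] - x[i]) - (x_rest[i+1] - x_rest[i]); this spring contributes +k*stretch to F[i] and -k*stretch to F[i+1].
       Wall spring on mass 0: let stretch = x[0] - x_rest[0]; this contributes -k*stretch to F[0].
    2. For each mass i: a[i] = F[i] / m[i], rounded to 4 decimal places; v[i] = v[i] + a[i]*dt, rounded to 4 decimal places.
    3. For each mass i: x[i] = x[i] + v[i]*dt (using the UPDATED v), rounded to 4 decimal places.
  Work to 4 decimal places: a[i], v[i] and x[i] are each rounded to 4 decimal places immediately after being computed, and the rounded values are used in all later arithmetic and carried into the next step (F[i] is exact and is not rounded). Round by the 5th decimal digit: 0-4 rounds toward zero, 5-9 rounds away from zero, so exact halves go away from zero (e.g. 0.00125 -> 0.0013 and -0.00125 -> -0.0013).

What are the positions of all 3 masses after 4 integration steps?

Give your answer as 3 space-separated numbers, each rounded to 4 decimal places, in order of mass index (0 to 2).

Step 0: x=[4.0000 9.0000 14.0000] v=[0.0000 0.0000 0.0000]
Step 1: x=[4.0400 9.0000 13.9600] v=[0.2000 0.0000 -0.2000]
Step 2: x=[4.1168 9.0000 13.8816] v=[0.3840 0.0000 -0.3920]
Step 3: x=[4.2243 8.9999 13.7679] v=[0.5373 -0.0003 -0.5683]
Step 4: x=[4.3538 8.9995 13.6235] v=[0.6476 -0.0018 -0.7219]

Answer: 4.3538 8.9995 13.6235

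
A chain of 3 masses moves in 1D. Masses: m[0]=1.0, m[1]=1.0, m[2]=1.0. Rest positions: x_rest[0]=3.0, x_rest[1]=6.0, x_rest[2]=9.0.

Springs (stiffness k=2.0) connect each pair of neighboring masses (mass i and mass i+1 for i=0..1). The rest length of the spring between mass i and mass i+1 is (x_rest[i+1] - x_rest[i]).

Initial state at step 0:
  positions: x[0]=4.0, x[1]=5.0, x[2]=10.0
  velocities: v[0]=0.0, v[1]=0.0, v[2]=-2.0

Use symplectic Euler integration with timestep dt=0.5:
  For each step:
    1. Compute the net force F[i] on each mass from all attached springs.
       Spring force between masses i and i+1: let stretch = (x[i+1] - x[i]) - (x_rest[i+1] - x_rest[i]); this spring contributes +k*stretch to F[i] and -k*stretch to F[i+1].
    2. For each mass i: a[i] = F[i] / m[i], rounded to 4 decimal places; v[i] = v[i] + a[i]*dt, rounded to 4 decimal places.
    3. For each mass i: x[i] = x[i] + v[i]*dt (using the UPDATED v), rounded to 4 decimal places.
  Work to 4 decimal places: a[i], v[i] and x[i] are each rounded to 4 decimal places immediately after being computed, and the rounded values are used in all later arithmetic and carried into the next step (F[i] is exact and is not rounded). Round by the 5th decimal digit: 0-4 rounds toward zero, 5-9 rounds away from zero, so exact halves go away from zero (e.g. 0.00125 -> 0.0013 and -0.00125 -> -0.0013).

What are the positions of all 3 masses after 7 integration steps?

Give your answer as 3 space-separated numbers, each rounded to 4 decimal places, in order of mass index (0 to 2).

Answer: -0.5000 5.5781 6.9219

Derivation:
Step 0: x=[4.0000 5.0000 10.0000] v=[0.0000 0.0000 -2.0000]
Step 1: x=[3.0000 7.0000 8.0000] v=[-2.0000 4.0000 -4.0000]
Step 2: x=[2.5000 7.5000 7.0000] v=[-1.0000 1.0000 -2.0000]
Step 3: x=[3.0000 5.2500 7.7500] v=[1.0000 -4.5000 1.5000]
Step 4: x=[3.1250 3.1250 8.7500] v=[0.2500 -4.2500 2.0000]
Step 5: x=[1.7500 3.8125 8.4375] v=[-2.7500 1.3750 -0.6250]
Step 6: x=[-0.0938 5.7813 7.3125] v=[-3.6875 3.9375 -2.2500]
Step 7: x=[-0.5000 5.5781 6.9219] v=[-0.8124 -0.4064 -0.7812]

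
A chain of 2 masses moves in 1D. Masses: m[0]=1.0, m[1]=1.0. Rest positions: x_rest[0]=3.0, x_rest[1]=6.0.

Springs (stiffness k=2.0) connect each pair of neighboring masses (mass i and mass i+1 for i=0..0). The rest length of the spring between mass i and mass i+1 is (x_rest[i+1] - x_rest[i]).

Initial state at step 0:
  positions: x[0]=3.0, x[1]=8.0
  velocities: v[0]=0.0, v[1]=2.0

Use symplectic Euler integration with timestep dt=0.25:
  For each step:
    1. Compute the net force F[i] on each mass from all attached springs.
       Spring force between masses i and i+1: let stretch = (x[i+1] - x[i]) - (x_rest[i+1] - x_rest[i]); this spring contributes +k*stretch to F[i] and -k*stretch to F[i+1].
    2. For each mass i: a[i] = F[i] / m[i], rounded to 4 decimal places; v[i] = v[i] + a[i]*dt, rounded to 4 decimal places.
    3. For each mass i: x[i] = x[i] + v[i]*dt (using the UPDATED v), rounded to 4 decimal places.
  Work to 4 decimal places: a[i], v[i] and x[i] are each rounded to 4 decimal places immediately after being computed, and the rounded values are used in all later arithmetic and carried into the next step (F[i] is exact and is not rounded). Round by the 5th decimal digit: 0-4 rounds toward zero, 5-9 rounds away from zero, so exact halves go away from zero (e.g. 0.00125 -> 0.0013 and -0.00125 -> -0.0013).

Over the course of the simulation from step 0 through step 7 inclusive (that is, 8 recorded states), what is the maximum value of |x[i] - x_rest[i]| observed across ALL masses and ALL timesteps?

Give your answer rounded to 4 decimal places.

Step 0: x=[3.0000 8.0000] v=[0.0000 2.0000]
Step 1: x=[3.2500 8.2500] v=[1.0000 1.0000]
Step 2: x=[3.7500 8.2500] v=[2.0000 0.0000]
Step 3: x=[4.4375 8.0625] v=[2.7500 -0.7500]
Step 4: x=[5.2031 7.7969] v=[3.0625 -1.0625]
Step 5: x=[5.9180 7.5821] v=[2.8594 -0.8594]
Step 6: x=[6.4659 7.5342] v=[2.1915 -0.1915]
Step 7: x=[6.7723 7.7278] v=[1.2257 0.7744]
Max displacement = 3.7723

Answer: 3.7723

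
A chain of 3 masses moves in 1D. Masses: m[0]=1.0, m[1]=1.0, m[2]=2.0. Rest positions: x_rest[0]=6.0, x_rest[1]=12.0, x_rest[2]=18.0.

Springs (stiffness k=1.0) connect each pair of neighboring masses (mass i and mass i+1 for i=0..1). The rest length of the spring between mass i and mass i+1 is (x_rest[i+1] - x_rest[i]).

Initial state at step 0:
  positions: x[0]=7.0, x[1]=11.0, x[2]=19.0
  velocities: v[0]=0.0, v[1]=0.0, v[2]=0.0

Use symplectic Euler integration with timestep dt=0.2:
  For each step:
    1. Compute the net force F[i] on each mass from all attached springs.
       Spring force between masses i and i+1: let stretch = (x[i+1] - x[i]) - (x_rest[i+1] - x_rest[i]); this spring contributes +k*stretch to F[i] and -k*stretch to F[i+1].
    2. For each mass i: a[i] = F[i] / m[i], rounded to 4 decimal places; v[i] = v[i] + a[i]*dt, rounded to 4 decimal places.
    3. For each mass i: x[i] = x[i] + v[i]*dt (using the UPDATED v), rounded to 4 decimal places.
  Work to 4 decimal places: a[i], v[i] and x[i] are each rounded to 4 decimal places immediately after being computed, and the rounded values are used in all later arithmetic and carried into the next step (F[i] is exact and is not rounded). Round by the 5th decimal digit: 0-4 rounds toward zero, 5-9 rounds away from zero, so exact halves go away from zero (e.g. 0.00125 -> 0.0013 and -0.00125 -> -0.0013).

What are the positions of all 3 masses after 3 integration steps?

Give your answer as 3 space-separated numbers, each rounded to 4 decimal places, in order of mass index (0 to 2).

Answer: 6.5669 11.8740 18.7796

Derivation:
Step 0: x=[7.0000 11.0000 19.0000] v=[0.0000 0.0000 0.0000]
Step 1: x=[6.9200 11.1600 18.9600] v=[-0.4000 0.8000 -0.2000]
Step 2: x=[6.7696 11.4624 18.8840] v=[-0.7520 1.5120 -0.3800]
Step 3: x=[6.5669 11.8740 18.7796] v=[-1.0134 2.0578 -0.5222]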